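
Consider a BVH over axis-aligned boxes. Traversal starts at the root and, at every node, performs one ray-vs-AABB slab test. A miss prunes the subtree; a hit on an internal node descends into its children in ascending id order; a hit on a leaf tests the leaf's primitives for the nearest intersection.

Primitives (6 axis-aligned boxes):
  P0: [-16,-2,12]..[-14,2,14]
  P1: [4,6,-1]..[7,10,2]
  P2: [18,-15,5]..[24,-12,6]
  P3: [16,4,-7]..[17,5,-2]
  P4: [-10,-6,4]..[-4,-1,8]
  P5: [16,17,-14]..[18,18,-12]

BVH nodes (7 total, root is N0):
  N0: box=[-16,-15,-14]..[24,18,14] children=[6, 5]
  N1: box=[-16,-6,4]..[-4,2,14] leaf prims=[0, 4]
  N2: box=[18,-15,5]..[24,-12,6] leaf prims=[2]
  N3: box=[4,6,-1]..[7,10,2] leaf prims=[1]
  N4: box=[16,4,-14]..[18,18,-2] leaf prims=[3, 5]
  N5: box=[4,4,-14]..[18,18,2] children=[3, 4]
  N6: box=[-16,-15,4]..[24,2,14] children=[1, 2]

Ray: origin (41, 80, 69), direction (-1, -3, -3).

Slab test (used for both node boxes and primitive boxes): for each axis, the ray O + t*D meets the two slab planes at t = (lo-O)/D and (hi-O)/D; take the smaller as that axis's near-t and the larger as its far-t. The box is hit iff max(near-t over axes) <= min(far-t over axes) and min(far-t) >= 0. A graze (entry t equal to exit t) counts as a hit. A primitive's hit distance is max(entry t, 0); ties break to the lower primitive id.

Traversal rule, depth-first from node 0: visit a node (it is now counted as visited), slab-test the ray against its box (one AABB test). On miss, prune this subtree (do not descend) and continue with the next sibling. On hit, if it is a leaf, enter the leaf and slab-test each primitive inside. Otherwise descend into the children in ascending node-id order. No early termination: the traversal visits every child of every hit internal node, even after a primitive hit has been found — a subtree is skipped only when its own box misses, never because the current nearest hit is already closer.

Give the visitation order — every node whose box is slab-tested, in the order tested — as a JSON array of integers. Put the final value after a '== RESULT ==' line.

Trace the traversal:
N0 x:[17,57] y:[62/3,95/3] z:[55/3,83/3] -> hit [62/3,83/3], descend [5, 6]
  N5 x:[23,37] y:[62/3,76/3] z:[67/3,83/3] -> hit [23,76/3], descend [3, 4]
    N3 x:[34,37] y:[70/3,74/3] z:[67/3,70/3] -> miss, prune
    N4 x:[23,25] y:[62/3,76/3] z:[71/3,83/3] -> hit [71/3,25] leaf, test {P3@t=25, P5(miss)}
  N6 x:[17,57] y:[26,95/3] z:[55/3,65/3] -> miss, prune

Visited [0, 5, 3, 4, 6]. Tests: 5 box, 1 leaf. Nearest: P3.

== RESULT ==
[0, 5, 3, 4, 6]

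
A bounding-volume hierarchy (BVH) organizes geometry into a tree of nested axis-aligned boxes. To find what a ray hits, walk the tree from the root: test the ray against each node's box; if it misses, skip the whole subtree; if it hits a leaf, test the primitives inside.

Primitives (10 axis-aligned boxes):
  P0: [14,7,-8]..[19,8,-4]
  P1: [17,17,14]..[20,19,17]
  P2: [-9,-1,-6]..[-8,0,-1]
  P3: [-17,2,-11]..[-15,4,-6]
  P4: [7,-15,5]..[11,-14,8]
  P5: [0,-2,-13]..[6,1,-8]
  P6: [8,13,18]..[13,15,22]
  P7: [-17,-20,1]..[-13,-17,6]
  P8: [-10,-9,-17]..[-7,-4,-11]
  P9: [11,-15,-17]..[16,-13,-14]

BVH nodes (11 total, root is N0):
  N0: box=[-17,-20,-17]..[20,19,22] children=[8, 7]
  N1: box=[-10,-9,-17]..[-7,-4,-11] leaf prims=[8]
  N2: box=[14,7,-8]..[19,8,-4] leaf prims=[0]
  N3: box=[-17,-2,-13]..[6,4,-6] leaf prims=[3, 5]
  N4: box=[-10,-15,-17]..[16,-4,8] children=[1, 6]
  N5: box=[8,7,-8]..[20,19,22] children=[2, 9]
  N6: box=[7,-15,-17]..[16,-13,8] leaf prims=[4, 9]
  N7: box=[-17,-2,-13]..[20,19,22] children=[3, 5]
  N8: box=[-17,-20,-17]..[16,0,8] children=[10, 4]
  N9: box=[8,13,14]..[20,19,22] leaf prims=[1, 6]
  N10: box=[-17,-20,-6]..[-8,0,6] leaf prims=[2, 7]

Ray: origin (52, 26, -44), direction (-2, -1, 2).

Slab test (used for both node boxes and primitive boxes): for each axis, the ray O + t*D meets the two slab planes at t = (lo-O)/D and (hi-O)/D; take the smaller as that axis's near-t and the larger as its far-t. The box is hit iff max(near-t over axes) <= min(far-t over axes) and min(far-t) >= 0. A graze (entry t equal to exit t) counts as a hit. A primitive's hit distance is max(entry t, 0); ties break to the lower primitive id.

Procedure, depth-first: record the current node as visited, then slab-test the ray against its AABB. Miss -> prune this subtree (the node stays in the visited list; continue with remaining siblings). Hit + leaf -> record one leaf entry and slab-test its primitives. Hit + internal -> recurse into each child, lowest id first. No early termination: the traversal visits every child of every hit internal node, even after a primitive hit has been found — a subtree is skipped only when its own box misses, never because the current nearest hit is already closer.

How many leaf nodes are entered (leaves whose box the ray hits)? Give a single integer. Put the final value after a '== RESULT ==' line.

Walk:
N0 x:[16,69/2] y:[7,46] z:[27/2,33] -> hit [16,33], descend [7, 8]
  N7 x:[16,69/2] y:[7,28] z:[31/2,33] -> hit [16,28], descend [3, 5]
    N3 x:[23,69/2] y:[22,28] z:[31/2,19] -> miss, prune
    N5 x:[16,22] y:[7,19] z:[18,33] -> hit [18,19], descend [2, 9]
      N2 x:[33/2,19] y:[18,19] z:[18,20] -> hit [18,19] leaf, test {P0@t=18}
      N9 x:[16,22] y:[7,13] z:[29,33] -> miss, prune
  N8 x:[18,69/2] y:[26,46] z:[27/2,26] -> hit [26,26], descend [4, 10]
    N4 x:[18,31] y:[30,41] z:[27/2,26] -> miss, prune
    N10 x:[30,69/2] y:[26,46] z:[19,25] -> miss, prune

Visited [0, 7, 3, 5, 2, 9, 8, 4, 10]. Tests: 9 box, 1 leaf. Nearest: P0.

== RESULT ==
1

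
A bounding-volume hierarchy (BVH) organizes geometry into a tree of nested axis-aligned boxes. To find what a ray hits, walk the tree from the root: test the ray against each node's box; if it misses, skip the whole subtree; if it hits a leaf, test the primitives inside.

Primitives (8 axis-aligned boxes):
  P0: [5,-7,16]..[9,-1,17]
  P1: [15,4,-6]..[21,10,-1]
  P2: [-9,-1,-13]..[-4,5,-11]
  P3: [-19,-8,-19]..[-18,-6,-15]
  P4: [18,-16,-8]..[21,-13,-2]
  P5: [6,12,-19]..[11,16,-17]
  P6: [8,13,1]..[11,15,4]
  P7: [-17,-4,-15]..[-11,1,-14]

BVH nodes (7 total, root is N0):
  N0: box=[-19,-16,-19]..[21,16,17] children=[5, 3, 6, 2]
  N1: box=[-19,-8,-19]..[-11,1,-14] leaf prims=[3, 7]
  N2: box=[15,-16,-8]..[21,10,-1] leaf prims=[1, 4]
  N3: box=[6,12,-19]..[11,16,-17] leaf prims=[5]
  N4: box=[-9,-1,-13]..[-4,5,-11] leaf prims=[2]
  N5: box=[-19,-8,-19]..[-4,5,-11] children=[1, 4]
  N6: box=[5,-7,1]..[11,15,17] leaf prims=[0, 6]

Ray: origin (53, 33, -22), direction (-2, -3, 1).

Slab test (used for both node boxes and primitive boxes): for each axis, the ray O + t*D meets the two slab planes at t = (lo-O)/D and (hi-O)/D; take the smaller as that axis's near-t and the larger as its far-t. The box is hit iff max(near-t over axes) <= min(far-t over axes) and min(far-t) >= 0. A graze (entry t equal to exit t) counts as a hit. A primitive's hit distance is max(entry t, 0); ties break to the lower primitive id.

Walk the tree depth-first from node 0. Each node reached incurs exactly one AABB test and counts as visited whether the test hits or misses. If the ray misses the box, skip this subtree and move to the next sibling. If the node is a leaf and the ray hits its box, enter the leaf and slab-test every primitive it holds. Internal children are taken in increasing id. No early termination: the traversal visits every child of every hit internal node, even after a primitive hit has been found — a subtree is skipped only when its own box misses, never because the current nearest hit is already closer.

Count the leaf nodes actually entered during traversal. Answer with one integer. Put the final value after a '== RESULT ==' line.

Trace the traversal:
N0 x:[16,36] y:[17/3,49/3] z:[3,39] -> hit [16,49/3], descend [2, 3, 5, 6]
  N2 x:[16,19] y:[23/3,49/3] z:[14,21] -> hit [16,49/3] leaf, test {P1(miss), P4@t=16}
  N3 x:[21,47/2] y:[17/3,7] z:[3,5] -> miss, prune
  N5 x:[57/2,36] y:[28/3,41/3] z:[3,11] -> miss, prune
  N6 x:[21,24] y:[6,40/3] z:[23,39] -> miss, prune

5 AABB tests over nodes [0, 2, 3, 5, 6]; 1 leaf entered; closest P4.

== RESULT ==
1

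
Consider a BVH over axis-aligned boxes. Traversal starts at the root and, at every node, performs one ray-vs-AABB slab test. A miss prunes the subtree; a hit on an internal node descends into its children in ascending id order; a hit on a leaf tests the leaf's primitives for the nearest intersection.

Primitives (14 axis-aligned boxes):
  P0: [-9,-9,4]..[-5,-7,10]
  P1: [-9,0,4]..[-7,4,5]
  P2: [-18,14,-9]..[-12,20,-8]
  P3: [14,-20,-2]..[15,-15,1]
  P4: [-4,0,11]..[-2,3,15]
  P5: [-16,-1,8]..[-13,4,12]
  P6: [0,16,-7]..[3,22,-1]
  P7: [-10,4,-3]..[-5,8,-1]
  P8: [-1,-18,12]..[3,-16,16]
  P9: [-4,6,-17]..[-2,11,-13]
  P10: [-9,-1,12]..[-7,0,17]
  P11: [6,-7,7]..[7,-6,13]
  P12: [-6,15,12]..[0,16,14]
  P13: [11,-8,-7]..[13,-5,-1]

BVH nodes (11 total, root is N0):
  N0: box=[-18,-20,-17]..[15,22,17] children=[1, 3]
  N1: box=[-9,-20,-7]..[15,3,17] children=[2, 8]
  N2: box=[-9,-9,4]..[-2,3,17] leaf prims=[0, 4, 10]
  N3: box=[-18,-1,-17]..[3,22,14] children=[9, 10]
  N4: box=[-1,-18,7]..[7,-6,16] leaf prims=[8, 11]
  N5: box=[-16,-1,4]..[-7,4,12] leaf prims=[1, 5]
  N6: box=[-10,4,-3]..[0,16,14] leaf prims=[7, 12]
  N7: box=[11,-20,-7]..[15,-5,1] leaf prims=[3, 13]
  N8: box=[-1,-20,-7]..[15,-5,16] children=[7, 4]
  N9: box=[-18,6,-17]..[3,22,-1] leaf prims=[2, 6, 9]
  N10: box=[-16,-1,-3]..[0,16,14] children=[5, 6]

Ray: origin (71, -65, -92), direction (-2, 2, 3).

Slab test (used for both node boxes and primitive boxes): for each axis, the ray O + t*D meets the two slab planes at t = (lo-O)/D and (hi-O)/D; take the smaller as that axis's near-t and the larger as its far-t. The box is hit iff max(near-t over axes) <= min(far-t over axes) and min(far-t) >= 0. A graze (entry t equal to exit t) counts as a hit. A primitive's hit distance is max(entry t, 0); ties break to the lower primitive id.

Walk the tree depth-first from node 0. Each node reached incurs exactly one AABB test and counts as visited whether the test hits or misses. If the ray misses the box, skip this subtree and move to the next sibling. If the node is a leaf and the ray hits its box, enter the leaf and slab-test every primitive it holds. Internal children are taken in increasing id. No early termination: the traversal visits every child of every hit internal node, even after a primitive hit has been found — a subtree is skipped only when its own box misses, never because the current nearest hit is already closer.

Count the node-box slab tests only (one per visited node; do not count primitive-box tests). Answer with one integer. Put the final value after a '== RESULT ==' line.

Traverse from the root:
N0 x:[28,89/2] y:[45/2,87/2] z:[25,109/3] -> hit [28,109/3], descend [1, 3]
  N1 x:[28,40] y:[45/2,34] z:[85/3,109/3] -> hit [85/3,34], descend [2, 8]
    N2 x:[73/2,40] y:[28,34] z:[32,109/3] -> miss, prune
    N8 x:[28,36] y:[45/2,30] z:[85/3,36] -> hit [85/3,30], descend [4, 7]
      N4 x:[32,36] y:[47/2,59/2] z:[33,36] -> miss, prune
      N7 x:[28,30] y:[45/2,30] z:[85/3,31] -> hit [85/3,30] leaf, test {P3(miss), P13@t=29}
  N3 x:[34,89/2] y:[32,87/2] z:[25,106/3] -> hit [34,106/3], descend [9, 10]
    N9 x:[34,89/2] y:[71/2,87/2] z:[25,91/3] -> miss, prune
    N10 x:[71/2,87/2] y:[32,81/2] z:[89/3,106/3] -> miss, prune

9 AABB tests over nodes [0, 1, 2, 8, 4, 7, 3, 9, 10]; 1 leaf entered; closest P13.

== RESULT ==
9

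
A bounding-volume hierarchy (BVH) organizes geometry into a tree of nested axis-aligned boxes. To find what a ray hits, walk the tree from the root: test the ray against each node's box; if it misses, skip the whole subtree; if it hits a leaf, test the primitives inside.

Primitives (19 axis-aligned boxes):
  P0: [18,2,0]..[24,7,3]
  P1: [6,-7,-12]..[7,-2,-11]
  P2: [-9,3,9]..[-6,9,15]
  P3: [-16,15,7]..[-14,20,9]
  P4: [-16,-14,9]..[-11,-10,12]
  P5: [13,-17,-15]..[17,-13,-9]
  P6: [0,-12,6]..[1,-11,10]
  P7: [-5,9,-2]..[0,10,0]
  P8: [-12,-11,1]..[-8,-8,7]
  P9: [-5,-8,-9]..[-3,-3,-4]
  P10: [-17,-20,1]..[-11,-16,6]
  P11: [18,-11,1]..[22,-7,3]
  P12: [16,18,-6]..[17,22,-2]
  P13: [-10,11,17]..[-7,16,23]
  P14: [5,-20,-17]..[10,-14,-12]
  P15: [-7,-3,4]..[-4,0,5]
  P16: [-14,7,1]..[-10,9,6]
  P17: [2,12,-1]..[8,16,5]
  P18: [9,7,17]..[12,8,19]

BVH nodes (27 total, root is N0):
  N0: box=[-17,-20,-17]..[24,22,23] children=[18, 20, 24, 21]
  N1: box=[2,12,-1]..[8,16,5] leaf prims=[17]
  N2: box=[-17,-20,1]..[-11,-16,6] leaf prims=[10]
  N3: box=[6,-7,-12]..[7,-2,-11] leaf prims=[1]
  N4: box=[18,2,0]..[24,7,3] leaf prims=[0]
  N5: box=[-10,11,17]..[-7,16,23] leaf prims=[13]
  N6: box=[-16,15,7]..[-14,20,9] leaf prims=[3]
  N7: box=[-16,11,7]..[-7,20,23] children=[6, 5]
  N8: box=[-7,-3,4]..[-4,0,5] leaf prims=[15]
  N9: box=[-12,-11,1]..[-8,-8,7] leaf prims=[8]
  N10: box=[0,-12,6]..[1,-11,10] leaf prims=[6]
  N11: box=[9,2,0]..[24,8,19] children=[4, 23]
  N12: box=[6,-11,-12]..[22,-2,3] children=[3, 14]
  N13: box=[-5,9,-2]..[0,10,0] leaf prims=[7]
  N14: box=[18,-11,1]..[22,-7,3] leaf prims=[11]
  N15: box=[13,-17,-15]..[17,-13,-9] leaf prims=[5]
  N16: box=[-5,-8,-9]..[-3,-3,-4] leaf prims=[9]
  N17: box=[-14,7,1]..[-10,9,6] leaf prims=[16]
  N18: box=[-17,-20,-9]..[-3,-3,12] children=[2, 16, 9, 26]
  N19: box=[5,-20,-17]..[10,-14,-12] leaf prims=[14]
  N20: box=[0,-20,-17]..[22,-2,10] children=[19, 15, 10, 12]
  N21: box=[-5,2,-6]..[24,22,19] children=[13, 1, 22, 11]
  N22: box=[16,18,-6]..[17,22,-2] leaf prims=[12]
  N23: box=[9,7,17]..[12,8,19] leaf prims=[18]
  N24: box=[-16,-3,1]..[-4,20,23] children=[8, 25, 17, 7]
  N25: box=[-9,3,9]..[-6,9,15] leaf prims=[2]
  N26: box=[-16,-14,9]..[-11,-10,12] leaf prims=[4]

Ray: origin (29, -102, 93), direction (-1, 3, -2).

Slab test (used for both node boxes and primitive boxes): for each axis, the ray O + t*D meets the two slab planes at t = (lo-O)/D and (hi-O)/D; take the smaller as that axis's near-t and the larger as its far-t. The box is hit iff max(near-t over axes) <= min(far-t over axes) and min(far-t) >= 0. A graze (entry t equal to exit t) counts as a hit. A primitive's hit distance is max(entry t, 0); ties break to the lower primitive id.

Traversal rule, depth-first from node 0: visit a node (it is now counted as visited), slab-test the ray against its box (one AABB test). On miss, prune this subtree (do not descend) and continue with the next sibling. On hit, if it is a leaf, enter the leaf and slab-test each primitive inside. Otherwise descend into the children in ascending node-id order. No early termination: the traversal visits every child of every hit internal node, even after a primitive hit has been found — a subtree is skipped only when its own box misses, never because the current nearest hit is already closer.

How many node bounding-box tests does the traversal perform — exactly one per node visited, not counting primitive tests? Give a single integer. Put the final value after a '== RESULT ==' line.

Traverse from the root:
N0 x:[5,46] y:[82/3,124/3] z:[35,55] -> hit [35,124/3], descend [18, 20, 21, 24]
  N18 x:[32,46] y:[82/3,33] z:[81/2,51] -> miss, prune
  N20 x:[7,29] y:[82/3,100/3] z:[83/2,55] -> miss, prune
  N21 x:[5,34] y:[104/3,124/3] z:[37,99/2] -> miss, prune
  N24 x:[33,45] y:[33,122/3] z:[35,46] -> hit [35,122/3], descend [7, 8, 17, 25]
    N7 x:[36,45] y:[113/3,122/3] z:[35,43] -> hit [113/3,122/3], descend [5, 6]
      N5 x:[36,39] y:[113/3,118/3] z:[35,38] -> hit [113/3,38] leaf, test {P13@t=113/3}
      N6 x:[43,45] y:[39,122/3] z:[42,43] -> miss, prune
    N8 x:[33,36] y:[33,34] z:[44,89/2] -> miss, prune
    N17 x:[39,43] y:[109/3,37] z:[87/2,46] -> miss, prune
    N25 x:[35,38] y:[35,37] z:[39,42] -> miss, prune

Visited [0, 18, 20, 21, 24, 7, 5, 6, 8, 17, 25]. Tests: 11 box, 1 leaf. Nearest: P13.

== RESULT ==
11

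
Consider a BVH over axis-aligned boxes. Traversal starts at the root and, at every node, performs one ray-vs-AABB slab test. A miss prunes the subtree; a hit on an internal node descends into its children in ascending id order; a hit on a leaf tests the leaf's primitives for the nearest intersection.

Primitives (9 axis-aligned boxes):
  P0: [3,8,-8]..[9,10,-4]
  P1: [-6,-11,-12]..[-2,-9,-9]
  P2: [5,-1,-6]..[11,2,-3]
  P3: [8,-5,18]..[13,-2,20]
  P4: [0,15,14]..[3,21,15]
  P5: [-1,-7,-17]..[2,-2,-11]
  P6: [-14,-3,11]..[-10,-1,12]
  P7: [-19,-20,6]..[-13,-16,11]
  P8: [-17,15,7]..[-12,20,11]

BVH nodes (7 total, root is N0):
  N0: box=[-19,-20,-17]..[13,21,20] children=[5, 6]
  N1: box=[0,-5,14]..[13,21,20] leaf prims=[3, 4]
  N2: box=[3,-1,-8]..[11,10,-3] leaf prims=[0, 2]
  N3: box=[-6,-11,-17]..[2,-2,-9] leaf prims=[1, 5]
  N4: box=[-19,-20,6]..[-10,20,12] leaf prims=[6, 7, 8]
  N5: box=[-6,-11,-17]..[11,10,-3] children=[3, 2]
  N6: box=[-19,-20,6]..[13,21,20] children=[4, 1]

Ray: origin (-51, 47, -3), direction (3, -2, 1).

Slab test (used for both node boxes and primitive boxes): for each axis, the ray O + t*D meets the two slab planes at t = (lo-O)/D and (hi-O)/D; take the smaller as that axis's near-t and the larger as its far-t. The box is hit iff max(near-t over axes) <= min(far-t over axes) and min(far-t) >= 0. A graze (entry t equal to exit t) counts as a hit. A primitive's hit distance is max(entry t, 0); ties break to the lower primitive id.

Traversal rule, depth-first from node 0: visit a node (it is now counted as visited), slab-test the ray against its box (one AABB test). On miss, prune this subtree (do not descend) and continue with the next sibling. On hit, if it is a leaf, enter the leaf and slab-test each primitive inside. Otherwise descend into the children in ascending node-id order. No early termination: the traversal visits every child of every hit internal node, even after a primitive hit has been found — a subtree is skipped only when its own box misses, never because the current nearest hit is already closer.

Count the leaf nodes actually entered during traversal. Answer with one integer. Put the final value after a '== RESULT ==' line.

Traverse from the root:
N0 x:[32/3,64/3] y:[13,67/2] z:[-14,23] -> hit [13,64/3], descend [5, 6]
  N5 x:[15,62/3] y:[37/2,29] z:[-14,0] -> miss, prune
  N6 x:[32/3,64/3] y:[13,67/2] z:[9,23] -> hit [13,64/3], descend [1, 4]
    N1 x:[17,64/3] y:[13,26] z:[17,23] -> hit [17,64/3] leaf, test {P3(miss), P4(miss)}
    N4 x:[32/3,41/3] y:[27/2,67/2] z:[9,15] -> hit [27/2,41/3] leaf, test {P6(miss), P7(miss), P8(miss)}

Visited [0, 5, 6, 1, 4]. Tests: 5 box, 2 leaf. Nearest: miss.

== RESULT ==
2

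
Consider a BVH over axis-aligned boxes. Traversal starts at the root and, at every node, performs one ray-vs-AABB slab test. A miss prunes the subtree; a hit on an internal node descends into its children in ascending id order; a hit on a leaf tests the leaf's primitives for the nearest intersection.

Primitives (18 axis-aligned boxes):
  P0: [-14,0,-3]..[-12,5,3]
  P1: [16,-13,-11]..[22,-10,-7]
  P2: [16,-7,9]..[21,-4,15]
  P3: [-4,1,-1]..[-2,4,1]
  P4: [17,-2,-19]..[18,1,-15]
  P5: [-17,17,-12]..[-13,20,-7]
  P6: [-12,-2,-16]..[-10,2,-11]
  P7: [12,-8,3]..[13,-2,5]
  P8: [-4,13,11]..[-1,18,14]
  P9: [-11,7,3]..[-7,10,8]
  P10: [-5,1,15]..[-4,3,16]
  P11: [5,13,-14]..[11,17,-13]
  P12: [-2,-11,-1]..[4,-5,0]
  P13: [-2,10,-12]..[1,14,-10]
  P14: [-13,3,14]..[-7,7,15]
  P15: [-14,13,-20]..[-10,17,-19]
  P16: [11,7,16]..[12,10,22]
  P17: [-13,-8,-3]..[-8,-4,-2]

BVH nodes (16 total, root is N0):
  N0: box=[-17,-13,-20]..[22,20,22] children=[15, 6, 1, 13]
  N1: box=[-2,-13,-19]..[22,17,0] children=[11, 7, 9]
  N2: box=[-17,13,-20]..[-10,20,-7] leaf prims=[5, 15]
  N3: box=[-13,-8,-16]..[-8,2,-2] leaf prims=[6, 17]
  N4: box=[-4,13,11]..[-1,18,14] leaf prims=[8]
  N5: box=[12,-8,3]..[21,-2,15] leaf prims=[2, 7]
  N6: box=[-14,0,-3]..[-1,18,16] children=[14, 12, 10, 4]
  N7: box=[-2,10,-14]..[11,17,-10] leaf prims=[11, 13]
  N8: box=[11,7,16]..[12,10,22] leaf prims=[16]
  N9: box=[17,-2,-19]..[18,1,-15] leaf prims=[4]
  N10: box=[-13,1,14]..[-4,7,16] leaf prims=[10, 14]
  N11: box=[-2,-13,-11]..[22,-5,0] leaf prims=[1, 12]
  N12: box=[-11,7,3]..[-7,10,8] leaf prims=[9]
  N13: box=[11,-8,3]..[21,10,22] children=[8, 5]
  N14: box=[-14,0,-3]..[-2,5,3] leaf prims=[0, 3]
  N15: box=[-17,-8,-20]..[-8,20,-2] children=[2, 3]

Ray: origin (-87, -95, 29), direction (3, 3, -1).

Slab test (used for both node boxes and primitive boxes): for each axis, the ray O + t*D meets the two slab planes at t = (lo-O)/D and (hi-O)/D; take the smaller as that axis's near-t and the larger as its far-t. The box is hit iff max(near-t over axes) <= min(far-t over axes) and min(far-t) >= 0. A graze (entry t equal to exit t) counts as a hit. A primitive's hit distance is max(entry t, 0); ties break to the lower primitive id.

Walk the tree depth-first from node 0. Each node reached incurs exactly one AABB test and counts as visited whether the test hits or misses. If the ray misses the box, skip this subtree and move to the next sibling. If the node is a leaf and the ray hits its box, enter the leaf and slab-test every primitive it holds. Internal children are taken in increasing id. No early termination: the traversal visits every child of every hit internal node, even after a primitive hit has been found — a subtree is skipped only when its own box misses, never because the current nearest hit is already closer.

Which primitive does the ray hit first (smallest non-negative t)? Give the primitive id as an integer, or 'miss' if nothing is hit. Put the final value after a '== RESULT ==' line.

Traverse from the root:
N0 x:[70/3,109/3] y:[82/3,115/3] z:[7,49] -> hit [82/3,109/3], descend [1, 6, 13, 15]
  N1 x:[85/3,109/3] y:[82/3,112/3] z:[29,48] -> hit [29,109/3], descend [7, 9, 11]
    N7 x:[85/3,98/3] y:[35,112/3] z:[39,43] -> miss, prune
    N9 x:[104/3,35] y:[31,32] z:[44,48] -> miss, prune
    N11 x:[85/3,109/3] y:[82/3,30] z:[29,40] -> hit [29,30] leaf, test {P1(miss), P12@t=29}
  N6 x:[73/3,86/3] y:[95/3,113/3] z:[13,32] -> miss, prune
  N13 x:[98/3,36] y:[29,35] z:[7,26] -> miss, prune
  N15 x:[70/3,79/3] y:[29,115/3] z:[31,49] -> miss, prune

order=[0, 1, 7, 9, 11, 6, 13, 15]  |boxes|=8  |leaves|=1  hit=P12

== RESULT ==
12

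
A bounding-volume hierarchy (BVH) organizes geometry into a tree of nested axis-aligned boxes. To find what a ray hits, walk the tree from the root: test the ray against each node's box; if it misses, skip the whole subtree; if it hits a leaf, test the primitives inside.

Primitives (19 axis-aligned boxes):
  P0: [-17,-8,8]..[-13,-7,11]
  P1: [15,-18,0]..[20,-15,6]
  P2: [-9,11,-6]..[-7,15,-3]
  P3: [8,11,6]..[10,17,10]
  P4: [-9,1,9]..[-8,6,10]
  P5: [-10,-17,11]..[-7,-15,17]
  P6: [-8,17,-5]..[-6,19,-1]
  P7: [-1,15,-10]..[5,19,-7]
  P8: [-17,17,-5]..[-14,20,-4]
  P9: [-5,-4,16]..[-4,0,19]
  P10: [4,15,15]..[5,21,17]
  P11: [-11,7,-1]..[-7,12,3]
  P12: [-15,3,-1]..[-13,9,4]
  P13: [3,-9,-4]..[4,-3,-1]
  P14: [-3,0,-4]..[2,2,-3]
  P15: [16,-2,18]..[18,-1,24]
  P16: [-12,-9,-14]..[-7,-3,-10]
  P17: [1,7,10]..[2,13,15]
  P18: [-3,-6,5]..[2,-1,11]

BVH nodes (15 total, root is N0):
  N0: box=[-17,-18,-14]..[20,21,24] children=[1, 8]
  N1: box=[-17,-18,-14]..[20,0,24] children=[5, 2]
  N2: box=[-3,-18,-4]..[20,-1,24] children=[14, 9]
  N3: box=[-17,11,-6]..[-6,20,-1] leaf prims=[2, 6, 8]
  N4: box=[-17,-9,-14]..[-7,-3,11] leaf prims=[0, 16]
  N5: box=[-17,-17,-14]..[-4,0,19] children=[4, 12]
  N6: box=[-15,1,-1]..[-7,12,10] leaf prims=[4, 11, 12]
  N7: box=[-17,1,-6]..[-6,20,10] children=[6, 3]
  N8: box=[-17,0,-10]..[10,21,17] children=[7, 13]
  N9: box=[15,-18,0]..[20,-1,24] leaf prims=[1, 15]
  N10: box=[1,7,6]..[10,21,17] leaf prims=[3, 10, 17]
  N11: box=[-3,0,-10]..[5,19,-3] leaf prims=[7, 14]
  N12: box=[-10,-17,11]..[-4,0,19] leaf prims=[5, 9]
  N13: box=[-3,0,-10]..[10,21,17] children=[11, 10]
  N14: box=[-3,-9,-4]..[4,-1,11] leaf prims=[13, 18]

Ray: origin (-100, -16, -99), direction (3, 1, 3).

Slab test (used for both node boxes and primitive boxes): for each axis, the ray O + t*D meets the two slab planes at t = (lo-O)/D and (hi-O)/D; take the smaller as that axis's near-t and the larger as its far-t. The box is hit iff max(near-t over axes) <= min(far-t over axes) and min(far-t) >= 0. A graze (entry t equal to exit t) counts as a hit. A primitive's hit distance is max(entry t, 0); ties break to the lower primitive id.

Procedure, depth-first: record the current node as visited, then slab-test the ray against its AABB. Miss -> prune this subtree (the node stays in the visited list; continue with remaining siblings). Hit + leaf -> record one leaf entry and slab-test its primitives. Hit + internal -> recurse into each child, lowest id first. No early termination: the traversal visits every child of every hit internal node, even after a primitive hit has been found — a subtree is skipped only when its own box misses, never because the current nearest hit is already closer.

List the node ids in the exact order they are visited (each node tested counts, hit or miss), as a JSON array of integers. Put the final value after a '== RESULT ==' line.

Traverse from the root:
N0 x:[83/3,40] y:[-2,37] z:[85/3,41] -> hit [85/3,37], descend [1, 8]
  N1 x:[83/3,40] y:[-2,16] z:[85/3,41] -> miss, prune
  N8 x:[83/3,110/3] y:[16,37] z:[89/3,116/3] -> hit [89/3,110/3], descend [7, 13]
    N7 x:[83/3,94/3] y:[17,36] z:[31,109/3] -> hit [31,94/3], descend [3, 6]
      N3 x:[83/3,94/3] y:[27,36] z:[31,98/3] -> hit [31,94/3] leaf, test {P2@t=31, P6(miss), P8(miss)}
      N6 x:[85/3,31] y:[17,28] z:[98/3,109/3] -> miss, prune
    N13 x:[97/3,110/3] y:[16,37] z:[89/3,116/3] -> hit [97/3,110/3], descend [10, 11]
      N10 x:[101/3,110/3] y:[23,37] z:[35,116/3] -> hit [35,110/3] leaf, test {P3(miss), P10(miss), P17(miss)}
      N11 x:[97/3,35] y:[16,35] z:[89/3,32] -> miss, prune

Visited [0, 1, 8, 7, 3, 6, 13, 10, 11]. Tests: 9 box, 2 leaf. Nearest: P2.

== RESULT ==
[0, 1, 8, 7, 3, 6, 13, 10, 11]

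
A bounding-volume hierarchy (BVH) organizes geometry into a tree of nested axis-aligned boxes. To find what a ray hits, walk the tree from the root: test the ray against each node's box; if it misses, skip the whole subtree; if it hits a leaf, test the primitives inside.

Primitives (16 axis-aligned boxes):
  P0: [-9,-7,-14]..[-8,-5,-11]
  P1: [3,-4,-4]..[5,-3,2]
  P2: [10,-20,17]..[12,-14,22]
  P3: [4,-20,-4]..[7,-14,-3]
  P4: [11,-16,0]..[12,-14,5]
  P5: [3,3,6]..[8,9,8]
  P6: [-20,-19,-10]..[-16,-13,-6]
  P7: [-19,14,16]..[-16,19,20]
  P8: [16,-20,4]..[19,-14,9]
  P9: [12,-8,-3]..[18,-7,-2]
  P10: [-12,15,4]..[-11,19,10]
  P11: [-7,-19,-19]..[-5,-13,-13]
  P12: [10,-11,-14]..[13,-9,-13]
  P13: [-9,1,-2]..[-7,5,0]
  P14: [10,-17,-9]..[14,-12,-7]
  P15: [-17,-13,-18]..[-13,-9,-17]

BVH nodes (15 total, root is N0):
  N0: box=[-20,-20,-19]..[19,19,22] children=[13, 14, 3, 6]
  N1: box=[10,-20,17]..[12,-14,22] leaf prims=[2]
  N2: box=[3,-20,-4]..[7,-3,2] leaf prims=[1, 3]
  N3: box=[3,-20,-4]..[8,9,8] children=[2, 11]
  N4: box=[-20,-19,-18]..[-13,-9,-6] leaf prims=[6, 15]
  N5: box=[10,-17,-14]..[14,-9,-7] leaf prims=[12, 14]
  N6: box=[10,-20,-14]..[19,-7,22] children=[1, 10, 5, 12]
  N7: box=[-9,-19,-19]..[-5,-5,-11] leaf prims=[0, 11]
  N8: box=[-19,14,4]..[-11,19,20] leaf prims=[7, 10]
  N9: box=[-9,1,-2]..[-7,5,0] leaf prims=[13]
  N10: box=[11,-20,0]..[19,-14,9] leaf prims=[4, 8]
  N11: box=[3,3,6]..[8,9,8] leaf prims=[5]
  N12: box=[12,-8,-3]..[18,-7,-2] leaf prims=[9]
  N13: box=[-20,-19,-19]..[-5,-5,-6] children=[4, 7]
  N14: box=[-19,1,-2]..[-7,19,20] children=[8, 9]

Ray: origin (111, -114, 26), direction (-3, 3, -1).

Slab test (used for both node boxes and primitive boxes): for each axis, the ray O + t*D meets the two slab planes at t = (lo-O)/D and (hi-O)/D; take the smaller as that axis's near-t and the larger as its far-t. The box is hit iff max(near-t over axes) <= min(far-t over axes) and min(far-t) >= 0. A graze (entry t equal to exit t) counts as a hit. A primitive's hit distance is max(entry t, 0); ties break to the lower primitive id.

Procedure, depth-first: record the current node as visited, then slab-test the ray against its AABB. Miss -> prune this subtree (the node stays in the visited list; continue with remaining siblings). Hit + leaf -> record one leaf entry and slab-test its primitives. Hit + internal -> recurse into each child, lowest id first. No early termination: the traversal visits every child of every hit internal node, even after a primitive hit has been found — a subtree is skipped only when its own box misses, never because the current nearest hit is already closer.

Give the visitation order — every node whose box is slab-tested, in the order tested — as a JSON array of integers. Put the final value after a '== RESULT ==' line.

Walk:
N0 x:[92/3,131/3] y:[94/3,133/3] z:[4,45] -> hit [94/3,131/3], descend [3, 6, 13, 14]
  N3 x:[103/3,36] y:[94/3,41] z:[18,30] -> miss, prune
  N6 x:[92/3,101/3] y:[94/3,107/3] z:[4,40] -> hit [94/3,101/3], descend [1, 5, 10, 12]
    N1 x:[33,101/3] y:[94/3,100/3] z:[4,9] -> miss, prune
    N5 x:[97/3,101/3] y:[97/3,35] z:[33,40] -> hit [33,101/3] leaf, test {P12(miss), P14@t=33}
    N10 x:[92/3,100/3] y:[94/3,100/3] z:[17,26] -> miss, prune
    N12 x:[31,33] y:[106/3,107/3] z:[28,29] -> miss, prune
  N13 x:[116/3,131/3] y:[95/3,109/3] z:[32,45] -> miss, prune
  N14 x:[118/3,130/3] y:[115/3,133/3] z:[6,28] -> miss, prune

order=[0, 3, 6, 1, 5, 10, 12, 13, 14]  |boxes|=9  |leaves|=1  hit=P14

== RESULT ==
[0, 3, 6, 1, 5, 10, 12, 13, 14]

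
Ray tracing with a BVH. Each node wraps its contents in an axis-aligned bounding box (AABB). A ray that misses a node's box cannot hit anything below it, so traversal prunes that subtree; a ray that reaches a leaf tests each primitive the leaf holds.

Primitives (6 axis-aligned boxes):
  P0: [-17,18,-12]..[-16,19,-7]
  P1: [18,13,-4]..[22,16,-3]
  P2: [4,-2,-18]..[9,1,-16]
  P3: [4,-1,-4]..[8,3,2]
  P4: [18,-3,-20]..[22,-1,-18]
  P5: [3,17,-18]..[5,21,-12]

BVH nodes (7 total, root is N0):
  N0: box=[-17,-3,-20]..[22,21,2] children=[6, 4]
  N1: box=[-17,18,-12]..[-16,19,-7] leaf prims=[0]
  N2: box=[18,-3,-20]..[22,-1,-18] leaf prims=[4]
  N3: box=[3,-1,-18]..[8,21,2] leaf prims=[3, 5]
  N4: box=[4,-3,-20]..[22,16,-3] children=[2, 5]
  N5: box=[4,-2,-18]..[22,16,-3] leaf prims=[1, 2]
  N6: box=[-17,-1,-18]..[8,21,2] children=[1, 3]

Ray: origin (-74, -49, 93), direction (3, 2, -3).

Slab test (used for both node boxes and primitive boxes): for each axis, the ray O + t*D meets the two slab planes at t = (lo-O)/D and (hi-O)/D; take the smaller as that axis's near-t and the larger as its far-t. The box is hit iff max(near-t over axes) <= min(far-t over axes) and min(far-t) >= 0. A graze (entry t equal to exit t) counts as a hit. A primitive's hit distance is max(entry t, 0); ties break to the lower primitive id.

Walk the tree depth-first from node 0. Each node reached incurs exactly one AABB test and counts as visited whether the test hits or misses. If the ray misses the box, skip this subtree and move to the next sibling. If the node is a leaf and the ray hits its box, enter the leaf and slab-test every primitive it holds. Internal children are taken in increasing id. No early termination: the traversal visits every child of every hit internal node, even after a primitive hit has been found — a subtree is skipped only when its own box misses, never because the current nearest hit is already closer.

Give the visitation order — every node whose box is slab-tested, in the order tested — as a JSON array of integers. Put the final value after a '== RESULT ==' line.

Traverse from the root:
N0 x:[19,32] y:[23,35] z:[91/3,113/3] -> hit [91/3,32], descend [4, 6]
  N4 x:[26,32] y:[23,65/2] z:[32,113/3] -> hit [32,32], descend [2, 5]
    N2 x:[92/3,32] y:[23,24] z:[37,113/3] -> miss, prune
    N5 x:[26,32] y:[47/2,65/2] z:[32,37] -> hit [32,32] leaf, test {P1@t=32, P2(miss)}
  N6 x:[19,82/3] y:[24,35] z:[91/3,37] -> miss, prune

5 AABB tests over nodes [0, 4, 2, 5, 6]; 1 leaf entered; closest P1.

== RESULT ==
[0, 4, 2, 5, 6]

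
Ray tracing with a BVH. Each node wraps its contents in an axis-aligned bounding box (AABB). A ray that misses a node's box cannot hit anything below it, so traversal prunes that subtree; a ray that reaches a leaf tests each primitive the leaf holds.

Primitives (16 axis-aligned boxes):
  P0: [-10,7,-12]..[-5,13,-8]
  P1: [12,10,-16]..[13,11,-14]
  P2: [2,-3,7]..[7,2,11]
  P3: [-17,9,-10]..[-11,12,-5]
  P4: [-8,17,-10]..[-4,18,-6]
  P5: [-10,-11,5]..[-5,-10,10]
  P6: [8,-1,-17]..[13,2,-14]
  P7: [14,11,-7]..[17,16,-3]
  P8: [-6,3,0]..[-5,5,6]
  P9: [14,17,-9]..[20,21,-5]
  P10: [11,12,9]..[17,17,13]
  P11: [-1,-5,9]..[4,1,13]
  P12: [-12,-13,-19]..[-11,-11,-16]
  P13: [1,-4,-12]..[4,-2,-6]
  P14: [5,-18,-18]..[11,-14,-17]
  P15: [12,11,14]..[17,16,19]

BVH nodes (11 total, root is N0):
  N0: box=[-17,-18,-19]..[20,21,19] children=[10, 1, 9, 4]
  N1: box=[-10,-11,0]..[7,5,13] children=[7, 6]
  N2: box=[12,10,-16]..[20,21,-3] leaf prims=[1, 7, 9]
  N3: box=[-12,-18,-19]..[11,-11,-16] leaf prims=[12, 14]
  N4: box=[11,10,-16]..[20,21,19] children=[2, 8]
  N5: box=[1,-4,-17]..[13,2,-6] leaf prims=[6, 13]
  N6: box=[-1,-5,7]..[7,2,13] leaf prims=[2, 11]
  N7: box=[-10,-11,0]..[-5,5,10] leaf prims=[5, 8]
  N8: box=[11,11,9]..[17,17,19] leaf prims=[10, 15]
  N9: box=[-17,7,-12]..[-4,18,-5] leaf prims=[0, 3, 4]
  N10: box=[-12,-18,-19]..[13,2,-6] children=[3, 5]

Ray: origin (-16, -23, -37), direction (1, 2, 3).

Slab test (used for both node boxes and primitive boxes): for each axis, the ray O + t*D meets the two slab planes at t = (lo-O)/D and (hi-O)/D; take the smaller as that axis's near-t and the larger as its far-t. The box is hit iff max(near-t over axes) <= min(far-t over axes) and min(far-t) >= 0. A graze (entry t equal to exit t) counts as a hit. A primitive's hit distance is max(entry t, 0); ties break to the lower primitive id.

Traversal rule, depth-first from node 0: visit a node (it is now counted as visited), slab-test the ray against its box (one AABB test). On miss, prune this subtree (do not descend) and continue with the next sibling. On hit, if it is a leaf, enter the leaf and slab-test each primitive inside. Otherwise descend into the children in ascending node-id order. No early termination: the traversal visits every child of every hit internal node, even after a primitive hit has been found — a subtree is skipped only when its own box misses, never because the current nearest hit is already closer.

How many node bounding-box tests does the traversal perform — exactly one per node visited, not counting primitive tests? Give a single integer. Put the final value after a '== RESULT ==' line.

Walk:
N0 x:[-1,36] y:[5/2,22] z:[6,56/3] -> hit [6,56/3], descend [1, 4, 9, 10]
  N1 x:[6,23] y:[6,14] z:[37/3,50/3] -> hit [37/3,14], descend [6, 7]
    N6 x:[15,23] y:[9,25/2] z:[44/3,50/3] -> miss, prune
    N7 x:[6,11] y:[6,14] z:[37/3,47/3] -> miss, prune
  N4 x:[27,36] y:[33/2,22] z:[7,56/3] -> miss, prune
  N9 x:[-1,12] y:[15,41/2] z:[25/3,32/3] -> miss, prune
  N10 x:[4,29] y:[5/2,25/2] z:[6,31/3] -> hit [6,31/3], descend [3, 5]
    N3 x:[4,27] y:[5/2,6] z:[6,7] -> hit [6,6] leaf, test {P12(miss), P14(miss)}
    N5 x:[17,29] y:[19/2,25/2] z:[20/3,31/3] -> miss, prune

order=[0, 1, 6, 7, 4, 9, 10, 3, 5]  |boxes|=9  |leaves|=1  hit=miss

== RESULT ==
9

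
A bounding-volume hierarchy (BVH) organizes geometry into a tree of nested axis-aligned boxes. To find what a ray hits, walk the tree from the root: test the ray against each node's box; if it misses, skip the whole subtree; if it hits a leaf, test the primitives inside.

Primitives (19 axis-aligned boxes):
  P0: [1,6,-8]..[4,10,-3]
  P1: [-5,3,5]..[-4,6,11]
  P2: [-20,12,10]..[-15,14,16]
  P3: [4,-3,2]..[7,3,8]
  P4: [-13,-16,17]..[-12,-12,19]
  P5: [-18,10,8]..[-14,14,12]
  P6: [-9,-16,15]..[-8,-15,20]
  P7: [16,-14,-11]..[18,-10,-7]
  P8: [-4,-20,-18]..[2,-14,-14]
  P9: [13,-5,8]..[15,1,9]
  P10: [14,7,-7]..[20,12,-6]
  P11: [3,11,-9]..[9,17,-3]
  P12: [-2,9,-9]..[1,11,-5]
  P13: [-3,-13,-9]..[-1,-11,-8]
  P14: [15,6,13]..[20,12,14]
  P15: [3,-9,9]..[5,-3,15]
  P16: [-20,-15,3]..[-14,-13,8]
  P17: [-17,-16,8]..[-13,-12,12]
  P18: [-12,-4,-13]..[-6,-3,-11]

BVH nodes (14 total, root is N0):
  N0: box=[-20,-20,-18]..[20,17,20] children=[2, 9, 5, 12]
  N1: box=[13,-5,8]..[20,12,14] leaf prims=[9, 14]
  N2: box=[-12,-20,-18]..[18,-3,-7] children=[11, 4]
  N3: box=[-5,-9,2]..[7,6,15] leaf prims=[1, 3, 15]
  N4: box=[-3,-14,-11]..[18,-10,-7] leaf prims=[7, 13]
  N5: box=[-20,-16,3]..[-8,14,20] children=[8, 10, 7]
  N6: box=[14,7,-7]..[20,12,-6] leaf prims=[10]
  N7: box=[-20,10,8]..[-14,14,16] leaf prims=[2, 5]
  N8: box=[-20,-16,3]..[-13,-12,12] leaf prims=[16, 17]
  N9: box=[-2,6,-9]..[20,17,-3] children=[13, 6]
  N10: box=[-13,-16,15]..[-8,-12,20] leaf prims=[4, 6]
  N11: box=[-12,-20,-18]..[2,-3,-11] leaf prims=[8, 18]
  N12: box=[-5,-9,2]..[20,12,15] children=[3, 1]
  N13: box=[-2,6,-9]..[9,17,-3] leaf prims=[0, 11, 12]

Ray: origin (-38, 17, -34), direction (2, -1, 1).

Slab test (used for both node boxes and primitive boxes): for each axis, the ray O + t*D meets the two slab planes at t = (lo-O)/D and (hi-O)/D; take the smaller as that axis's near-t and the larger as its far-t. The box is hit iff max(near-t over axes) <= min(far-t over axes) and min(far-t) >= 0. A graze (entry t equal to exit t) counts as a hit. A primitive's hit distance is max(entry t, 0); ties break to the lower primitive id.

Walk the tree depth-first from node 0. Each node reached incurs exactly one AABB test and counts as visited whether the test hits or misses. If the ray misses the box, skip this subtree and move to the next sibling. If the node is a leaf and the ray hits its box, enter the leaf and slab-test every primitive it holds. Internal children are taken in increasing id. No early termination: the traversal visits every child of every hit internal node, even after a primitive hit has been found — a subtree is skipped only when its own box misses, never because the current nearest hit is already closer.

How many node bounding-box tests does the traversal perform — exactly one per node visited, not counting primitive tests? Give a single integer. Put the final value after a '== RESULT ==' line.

Traverse from the root:
N0 x:[9,29] y:[0,37] z:[16,54] -> hit [16,29], descend [2, 5, 9, 12]
  N2 x:[13,28] y:[20,37] z:[16,27] -> hit [20,27], descend [4, 11]
    N4 x:[35/2,28] y:[27,31] z:[23,27] -> hit [27,27] leaf, test {P7@t=27, P13(miss)}
    N11 x:[13,20] y:[20,37] z:[16,23] -> hit [20,20] leaf, test {P8(miss), P18(miss)}
  N5 x:[9,15] y:[3,33] z:[37,54] -> miss, prune
  N9 x:[18,29] y:[0,11] z:[25,31] -> miss, prune
  N12 x:[33/2,29] y:[5,26] z:[36,49] -> miss, prune

Visited [0, 2, 4, 11, 5, 9, 12]. Tests: 7 box, 2 leaf. Nearest: P7.

== RESULT ==
7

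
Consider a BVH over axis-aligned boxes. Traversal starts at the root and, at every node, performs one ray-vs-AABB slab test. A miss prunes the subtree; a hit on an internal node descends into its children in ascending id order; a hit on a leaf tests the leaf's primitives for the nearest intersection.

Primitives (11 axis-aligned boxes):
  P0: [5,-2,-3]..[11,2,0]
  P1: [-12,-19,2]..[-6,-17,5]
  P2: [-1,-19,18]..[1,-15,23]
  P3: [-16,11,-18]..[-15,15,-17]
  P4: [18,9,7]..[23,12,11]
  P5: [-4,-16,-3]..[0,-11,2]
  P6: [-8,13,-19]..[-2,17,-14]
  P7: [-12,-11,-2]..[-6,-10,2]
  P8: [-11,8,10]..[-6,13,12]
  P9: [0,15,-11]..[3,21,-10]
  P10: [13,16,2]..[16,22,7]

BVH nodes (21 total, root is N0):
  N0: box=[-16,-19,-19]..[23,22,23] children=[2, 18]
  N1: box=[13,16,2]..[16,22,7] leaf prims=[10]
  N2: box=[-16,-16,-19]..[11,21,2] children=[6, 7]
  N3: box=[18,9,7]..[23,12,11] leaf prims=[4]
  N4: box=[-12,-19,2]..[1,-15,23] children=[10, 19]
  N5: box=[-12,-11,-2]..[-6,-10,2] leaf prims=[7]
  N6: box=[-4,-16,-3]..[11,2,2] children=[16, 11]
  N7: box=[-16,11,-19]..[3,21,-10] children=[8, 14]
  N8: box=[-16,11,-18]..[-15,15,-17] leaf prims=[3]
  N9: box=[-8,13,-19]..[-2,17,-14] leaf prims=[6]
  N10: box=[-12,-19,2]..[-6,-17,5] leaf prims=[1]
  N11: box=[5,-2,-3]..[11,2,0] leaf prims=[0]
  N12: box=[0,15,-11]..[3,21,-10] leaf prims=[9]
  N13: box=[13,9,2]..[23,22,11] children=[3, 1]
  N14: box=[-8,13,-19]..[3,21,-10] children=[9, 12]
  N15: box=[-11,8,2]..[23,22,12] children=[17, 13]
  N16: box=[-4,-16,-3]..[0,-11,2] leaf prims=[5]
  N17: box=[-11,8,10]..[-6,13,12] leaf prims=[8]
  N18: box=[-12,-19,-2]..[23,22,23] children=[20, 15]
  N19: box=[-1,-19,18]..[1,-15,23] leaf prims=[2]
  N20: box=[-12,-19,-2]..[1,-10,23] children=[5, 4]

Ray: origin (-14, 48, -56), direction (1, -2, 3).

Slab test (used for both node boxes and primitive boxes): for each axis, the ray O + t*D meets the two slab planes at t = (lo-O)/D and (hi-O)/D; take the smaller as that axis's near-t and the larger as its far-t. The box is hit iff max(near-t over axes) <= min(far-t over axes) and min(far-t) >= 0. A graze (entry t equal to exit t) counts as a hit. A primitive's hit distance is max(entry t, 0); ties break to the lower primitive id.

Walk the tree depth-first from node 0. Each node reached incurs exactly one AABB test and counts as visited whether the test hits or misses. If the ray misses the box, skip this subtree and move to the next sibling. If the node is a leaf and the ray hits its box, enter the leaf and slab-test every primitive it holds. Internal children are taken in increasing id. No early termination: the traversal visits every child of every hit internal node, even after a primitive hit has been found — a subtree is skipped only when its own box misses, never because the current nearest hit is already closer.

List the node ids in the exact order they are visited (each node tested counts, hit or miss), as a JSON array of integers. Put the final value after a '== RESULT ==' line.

Walk:
N0 x:[-2,37] y:[13,67/2] z:[37/3,79/3] -> hit [13,79/3], descend [2, 18]
  N2 x:[-2,25] y:[27/2,32] z:[37/3,58/3] -> hit [27/2,58/3], descend [6, 7]
    N6 x:[10,25] y:[23,32] z:[53/3,58/3] -> miss, prune
    N7 x:[-2,17] y:[27/2,37/2] z:[37/3,46/3] -> hit [27/2,46/3], descend [8, 14]
      N8 x:[-2,-1] y:[33/2,37/2] z:[38/3,13] -> miss, prune
      N14 x:[6,17] y:[27/2,35/2] z:[37/3,46/3] -> hit [27/2,46/3], descend [9, 12]
        N9 x:[6,12] y:[31/2,35/2] z:[37/3,14] -> miss, prune
        N12 x:[14,17] y:[27/2,33/2] z:[15,46/3] -> hit [15,46/3] leaf, test {P9@t=15}
  N18 x:[2,37] y:[13,67/2] z:[18,79/3] -> hit [18,79/3], descend [15, 20]
    N15 x:[3,37] y:[13,20] z:[58/3,68/3] -> hit [58/3,20], descend [13, 17]
      N13 x:[27,37] y:[13,39/2] z:[58/3,67/3] -> miss, prune
      N17 x:[3,8] y:[35/2,20] z:[22,68/3] -> miss, prune
    N20 x:[2,15] y:[29,67/2] z:[18,79/3] -> miss, prune

Visited [0, 2, 6, 7, 8, 14, 9, 12, 18, 15, 13, 17, 20]. Tests: 13 box, 1 leaf. Nearest: P9.

== RESULT ==
[0, 2, 6, 7, 8, 14, 9, 12, 18, 15, 13, 17, 20]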